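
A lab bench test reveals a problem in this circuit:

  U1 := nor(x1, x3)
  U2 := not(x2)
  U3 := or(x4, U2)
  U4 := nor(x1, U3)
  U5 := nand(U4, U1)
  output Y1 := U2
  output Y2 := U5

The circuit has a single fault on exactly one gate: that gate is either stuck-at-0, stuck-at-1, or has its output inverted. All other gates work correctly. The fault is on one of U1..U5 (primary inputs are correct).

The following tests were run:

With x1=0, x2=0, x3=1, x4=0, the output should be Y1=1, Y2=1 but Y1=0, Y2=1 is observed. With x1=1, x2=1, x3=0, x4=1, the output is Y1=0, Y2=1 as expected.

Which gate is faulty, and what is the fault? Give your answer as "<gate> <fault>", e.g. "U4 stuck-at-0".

Fault-free values for test 1 (x1=0, x2=0, x3=1, x4=0): U1=0, U2=1, U3=1, U4=0, U5=1, giving Y1=1, Y2=1. Observed Y1=0, Y2=1.
Test 1: faults giving observed Y1=0, Y2=1 are {U2 stuck-at-0, U2 inverted output}.
Test 2 (x1=1, x2=1, x3=0, x4=1): fault-free U1=0, U2=0, U3=1, U4=0, U5=1 → Y1=0, Y2=1; observed Y1=0, Y2=1. Eliminates U2 inverted output.
Only U2 stuck-at-0 is consistent with every test.

U2 stuck-at-0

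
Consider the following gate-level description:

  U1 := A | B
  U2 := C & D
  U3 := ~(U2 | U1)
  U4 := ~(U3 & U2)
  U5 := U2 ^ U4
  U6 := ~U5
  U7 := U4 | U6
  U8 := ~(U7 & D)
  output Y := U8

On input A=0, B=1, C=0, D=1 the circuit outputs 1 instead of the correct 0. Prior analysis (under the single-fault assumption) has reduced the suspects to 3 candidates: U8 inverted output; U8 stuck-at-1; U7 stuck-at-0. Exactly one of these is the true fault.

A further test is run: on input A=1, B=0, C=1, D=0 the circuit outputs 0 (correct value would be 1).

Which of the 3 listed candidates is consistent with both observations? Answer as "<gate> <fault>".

U8 inverted output

Evaluate each candidate on input A=1, B=0, C=1, D=0:
  U8 inverted output: U1=1, U2=0, U3=0, U4=1, U5=1, U6=0, U7=1, U8=0 [inverted output] → 0 — matches
  U8 stuck-at-1: U1=1, U2=0, U3=0, U4=1, U5=1, U6=0, U7=1, U8=1 [stuck-at-1] → 1 — eliminated
  U7 stuck-at-0: U1=1, U2=0, U3=0, U4=1, U5=1, U6=0, U7=0 [stuck-at-0], U8=1 → 1 — eliminated
Only U8 inverted output reproduces the observed 0.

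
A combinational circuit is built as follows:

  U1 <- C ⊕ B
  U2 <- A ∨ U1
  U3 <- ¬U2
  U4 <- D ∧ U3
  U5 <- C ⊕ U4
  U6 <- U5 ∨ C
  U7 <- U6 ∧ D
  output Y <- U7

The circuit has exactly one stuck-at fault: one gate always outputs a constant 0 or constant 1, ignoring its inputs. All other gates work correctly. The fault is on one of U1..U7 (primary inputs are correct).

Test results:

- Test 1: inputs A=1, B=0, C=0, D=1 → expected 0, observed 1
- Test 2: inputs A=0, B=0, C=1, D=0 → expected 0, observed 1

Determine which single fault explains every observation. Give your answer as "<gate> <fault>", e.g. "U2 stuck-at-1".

U7 stuck-at-1

Fault-free values for test 1 (A=1, B=0, C=0, D=1): U1=0, U2=1, U3=0, U4=0, U5=0, U6=0, U7=0, giving Y=0. Observed 1.
Test 1: faults giving observed 1 are {U2 stuck-at-0, U3 stuck-at-1, U4 stuck-at-1, U5 stuck-at-1, U6 stuck-at-1, U7 stuck-at-1}.
Test 2 (A=0, B=0, C=1, D=0): fault-free U1=1, U2=1, U3=0, U4=0, U5=1, U6=1, U7=0 → 0; observed 1. Eliminates U2 stuck-at-0, U3 stuck-at-1, U4 stuck-at-1, U5 stuck-at-1, U6 stuck-at-1.
Only U7 stuck-at-1 is consistent with every test.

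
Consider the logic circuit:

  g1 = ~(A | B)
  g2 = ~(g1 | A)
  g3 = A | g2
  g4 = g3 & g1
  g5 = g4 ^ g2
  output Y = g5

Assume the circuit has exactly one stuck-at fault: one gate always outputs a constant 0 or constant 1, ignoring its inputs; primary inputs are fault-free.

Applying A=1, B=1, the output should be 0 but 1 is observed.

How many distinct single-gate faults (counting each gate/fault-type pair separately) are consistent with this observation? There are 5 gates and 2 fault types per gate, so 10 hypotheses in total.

Fault-free: g1=0, g2=0, g3=1, g4=0, g5=0 → 0. Observed 1.
  g1 stuck-at-0: output 0 ✗
  g1 stuck-at-1: output 1 ✓
  g2 stuck-at-0: output 0 ✗
  g2 stuck-at-1: output 1 ✓
  g3 stuck-at-0: output 0 ✗
  g3 stuck-at-1: output 0 ✗
  g4 stuck-at-0: output 0 ✗
  g4 stuck-at-1: output 1 ✓
  g5 stuck-at-0: output 0 ✗
  g5 stuck-at-1: output 1 ✓
Consistent faults: {g1 stuck-at-1, g2 stuck-at-1, g4 stuck-at-1, g5 stuck-at-1} — 4 in all.

4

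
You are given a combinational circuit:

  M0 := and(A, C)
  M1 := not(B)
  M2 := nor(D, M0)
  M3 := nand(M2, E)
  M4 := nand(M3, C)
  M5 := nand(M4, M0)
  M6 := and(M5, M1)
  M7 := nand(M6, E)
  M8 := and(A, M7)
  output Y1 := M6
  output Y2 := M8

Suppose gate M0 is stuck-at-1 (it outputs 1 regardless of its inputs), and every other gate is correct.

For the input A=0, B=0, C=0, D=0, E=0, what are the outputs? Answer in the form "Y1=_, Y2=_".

Y1=0, Y2=0

Propagate with M0 forced: M0=1 [stuck-at-1], M1=1, M2=0, M3=1, M4=1, M5=0, M6=0, M7=1, M8=0.
So the outputs are Y1=0, Y2=0. (Without the fault they would be Y1=1, Y2=0.)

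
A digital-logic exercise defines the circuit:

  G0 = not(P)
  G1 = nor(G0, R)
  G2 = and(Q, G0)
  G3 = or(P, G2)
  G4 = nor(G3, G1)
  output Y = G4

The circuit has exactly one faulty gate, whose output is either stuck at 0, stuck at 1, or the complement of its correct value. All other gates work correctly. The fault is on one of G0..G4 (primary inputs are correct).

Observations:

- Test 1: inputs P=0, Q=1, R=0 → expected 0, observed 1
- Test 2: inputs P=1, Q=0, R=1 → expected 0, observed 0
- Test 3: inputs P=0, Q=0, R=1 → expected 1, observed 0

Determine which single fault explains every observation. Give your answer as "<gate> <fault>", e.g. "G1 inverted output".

G2 inverted output

Fault-free values for test 1 (P=0, Q=1, R=0): G0=1, G1=0, G2=1, G3=1, G4=0, giving Y=0. Observed 1.
Test 1: faults giving observed 1 are {G2 stuck-at-0, G2 inverted output, G3 stuck-at-0, G3 inverted output, G4 stuck-at-1, G4 inverted output}.
Test 2 (P=1, Q=0, R=1): fault-free G0=0, G1=0, G2=0, G3=1, G4=0 → 0; observed 0. Eliminates G3 stuck-at-0, G3 inverted output, G4 stuck-at-1, G4 inverted output.
Test 3 (P=0, Q=0, R=1): fault-free G0=1, G1=0, G2=0, G3=0, G4=1 → 1; observed 0. Eliminates G2 stuck-at-0.
Only G2 inverted output is consistent with every test.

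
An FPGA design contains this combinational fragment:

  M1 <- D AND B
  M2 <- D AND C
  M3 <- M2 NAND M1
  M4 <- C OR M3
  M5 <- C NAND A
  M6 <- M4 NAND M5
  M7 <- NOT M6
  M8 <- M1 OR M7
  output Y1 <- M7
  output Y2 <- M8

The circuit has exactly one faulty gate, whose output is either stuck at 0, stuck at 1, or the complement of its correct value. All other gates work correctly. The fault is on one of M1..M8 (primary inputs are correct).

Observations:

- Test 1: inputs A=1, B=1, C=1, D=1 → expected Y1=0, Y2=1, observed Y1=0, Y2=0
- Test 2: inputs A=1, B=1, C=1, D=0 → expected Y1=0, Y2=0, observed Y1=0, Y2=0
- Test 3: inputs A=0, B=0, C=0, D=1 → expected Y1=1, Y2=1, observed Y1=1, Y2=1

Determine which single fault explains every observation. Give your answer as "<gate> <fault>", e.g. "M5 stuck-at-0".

Fault-free values for test 1 (A=1, B=1, C=1, D=1): M1=1, M2=1, M3=0, M4=1, M5=0, M6=1, M7=0, M8=1, giving Y1=0, Y2=1. Observed Y1=0, Y2=0.
Test 1: faults giving observed Y1=0, Y2=0 are {M1 stuck-at-0, M1 inverted output, M8 stuck-at-0, M8 inverted output}.
Test 2 (A=1, B=1, C=1, D=0): fault-free M1=0, M2=0, M3=1, M4=1, M5=0, M6=1, M7=0, M8=0 → Y1=0, Y2=0; observed Y1=0, Y2=0. Eliminates M1 inverted output, M8 inverted output.
Test 3 (A=0, B=0, C=0, D=1): fault-free M1=0, M2=0, M3=1, M4=1, M5=1, M6=0, M7=1, M8=1 → Y1=1, Y2=1; observed Y1=1, Y2=1. Eliminates M8 stuck-at-0.
Only M1 stuck-at-0 is consistent with every test.

M1 stuck-at-0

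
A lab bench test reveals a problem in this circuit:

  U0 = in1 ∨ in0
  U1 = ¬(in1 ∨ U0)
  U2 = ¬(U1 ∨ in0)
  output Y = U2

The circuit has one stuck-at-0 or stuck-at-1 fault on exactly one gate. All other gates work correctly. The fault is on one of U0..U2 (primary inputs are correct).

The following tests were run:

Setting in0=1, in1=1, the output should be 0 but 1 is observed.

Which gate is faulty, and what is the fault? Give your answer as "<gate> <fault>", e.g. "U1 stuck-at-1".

U2 stuck-at-1

Fault-free values for test 1 (in0=1, in1=1): U0=1, U1=0, U2=0, giving Y=0. Observed 1.
Test 1: faults giving observed 1 are {U2 stuck-at-1}.
Only U2 stuck-at-1 is consistent with every test.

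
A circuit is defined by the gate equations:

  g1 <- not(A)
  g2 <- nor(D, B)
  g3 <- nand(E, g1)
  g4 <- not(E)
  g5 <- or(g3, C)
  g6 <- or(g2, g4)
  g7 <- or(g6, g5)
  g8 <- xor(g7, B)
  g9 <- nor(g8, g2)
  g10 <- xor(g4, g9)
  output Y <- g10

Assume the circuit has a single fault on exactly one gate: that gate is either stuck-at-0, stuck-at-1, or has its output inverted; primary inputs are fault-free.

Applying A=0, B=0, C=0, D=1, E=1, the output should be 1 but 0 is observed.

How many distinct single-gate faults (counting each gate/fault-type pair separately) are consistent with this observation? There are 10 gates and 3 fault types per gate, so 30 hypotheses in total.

18

Fault-free: g1=1, g2=0, g3=0, g4=0, g5=0, g6=0, g7=0, g8=0, g9=1, g10=1 → 1. Observed 0.
  g1: stuck-at-0, inverted output ✓; others ✗
  g2: stuck-at-1, inverted output ✓; others ✗
  g3: stuck-at-1, inverted output ✓; others ✗
  g4: none of the 3 fault types match ✗
  g5: stuck-at-1, inverted output ✓; others ✗
  g6: stuck-at-1, inverted output ✓; others ✗
  g7: stuck-at-1, inverted output ✓; others ✗
  g8: stuck-at-1, inverted output ✓; others ✗
  g9: stuck-at-0, inverted output ✓; others ✗
  g10: stuck-at-0, inverted output ✓; others ✗
Consistent faults: {g1 stuck-at-0, g1 inverted output, g2 stuck-at-1, g2 inverted output, g3 stuck-at-1, g3 inverted output, g5 stuck-at-1, g5 inverted output, g6 stuck-at-1, g6 inverted output, g7 stuck-at-1, g7 inverted output, g8 stuck-at-1, g8 inverted output, g9 stuck-at-0, g9 inverted output, g10 stuck-at-0, g10 inverted output} — 18 in all.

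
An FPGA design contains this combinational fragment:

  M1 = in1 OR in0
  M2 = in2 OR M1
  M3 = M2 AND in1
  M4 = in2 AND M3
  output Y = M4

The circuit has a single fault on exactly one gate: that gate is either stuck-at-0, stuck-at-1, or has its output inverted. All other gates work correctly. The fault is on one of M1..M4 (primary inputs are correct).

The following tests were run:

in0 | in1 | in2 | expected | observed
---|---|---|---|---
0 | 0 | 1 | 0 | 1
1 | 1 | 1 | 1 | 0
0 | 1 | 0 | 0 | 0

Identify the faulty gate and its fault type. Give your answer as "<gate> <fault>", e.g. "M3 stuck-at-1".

Fault-free values for test 1 (in0=0, in1=0, in2=1): M1=0, M2=1, M3=0, M4=0, giving Y=0. Observed 1.
Test 1: faults giving observed 1 are {M3 stuck-at-1, M3 inverted output, M4 stuck-at-1, M4 inverted output}.
Test 2 (in0=1, in1=1, in2=1): fault-free M1=1, M2=1, M3=1, M4=1 → 1; observed 0. Eliminates M3 stuck-at-1, M4 stuck-at-1.
Test 3 (in0=0, in1=1, in2=0): fault-free M1=1, M2=1, M3=1, M4=0 → 0; observed 0. Eliminates M4 inverted output.
Only M3 inverted output is consistent with every test.

M3 inverted output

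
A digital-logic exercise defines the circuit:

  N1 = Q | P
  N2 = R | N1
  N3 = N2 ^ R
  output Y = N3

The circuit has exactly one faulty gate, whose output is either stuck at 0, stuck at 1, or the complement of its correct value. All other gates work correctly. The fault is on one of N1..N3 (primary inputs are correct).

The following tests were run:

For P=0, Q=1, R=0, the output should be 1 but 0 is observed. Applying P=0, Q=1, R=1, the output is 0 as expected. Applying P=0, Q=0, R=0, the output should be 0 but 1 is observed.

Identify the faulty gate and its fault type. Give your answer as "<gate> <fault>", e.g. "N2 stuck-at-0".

N1 inverted output

Fault-free values for test 1 (P=0, Q=1, R=0): N1=1, N2=1, N3=1, giving Y=1. Observed 0.
Test 1: faults giving observed 0 are {N1 stuck-at-0, N1 inverted output, N2 stuck-at-0, N2 inverted output, N3 stuck-at-0, N3 inverted output}.
Test 2 (P=0, Q=1, R=1): fault-free N1=1, N2=1, N3=0 → 0; observed 0. Eliminates N2 stuck-at-0, N2 inverted output, N3 inverted output.
Test 3 (P=0, Q=0, R=0): fault-free N1=0, N2=0, N3=0 → 0; observed 1. Eliminates N1 stuck-at-0, N3 stuck-at-0.
Only N1 inverted output is consistent with every test.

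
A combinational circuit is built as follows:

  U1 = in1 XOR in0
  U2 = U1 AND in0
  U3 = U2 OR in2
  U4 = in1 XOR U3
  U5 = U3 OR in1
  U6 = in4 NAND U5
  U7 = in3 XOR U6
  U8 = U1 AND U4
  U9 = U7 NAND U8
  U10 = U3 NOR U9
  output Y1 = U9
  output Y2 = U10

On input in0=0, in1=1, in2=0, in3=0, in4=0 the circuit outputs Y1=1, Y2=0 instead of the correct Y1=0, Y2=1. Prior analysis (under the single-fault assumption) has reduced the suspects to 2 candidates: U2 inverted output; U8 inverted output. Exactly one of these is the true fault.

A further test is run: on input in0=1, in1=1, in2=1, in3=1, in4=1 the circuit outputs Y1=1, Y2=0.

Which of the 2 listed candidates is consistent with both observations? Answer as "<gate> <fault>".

U2 inverted output

Evaluate each candidate on input in0=1, in1=1, in2=1, in3=1, in4=1:
  U2 inverted output: U1=0, U2=1 [inverted output], U3=1, U4=0, U5=1, U6=0, U7=1, U8=0, U9=1, U10=0 → Y1=1, Y2=0 — matches
  U8 inverted output: U1=0, U2=0, U3=1, U4=0, U5=1, U6=0, U7=1, U8=1 [inverted output], U9=0, U10=0 → Y1=0, Y2=0 — eliminated
Only U2 inverted output reproduces the observed Y1=1, Y2=0.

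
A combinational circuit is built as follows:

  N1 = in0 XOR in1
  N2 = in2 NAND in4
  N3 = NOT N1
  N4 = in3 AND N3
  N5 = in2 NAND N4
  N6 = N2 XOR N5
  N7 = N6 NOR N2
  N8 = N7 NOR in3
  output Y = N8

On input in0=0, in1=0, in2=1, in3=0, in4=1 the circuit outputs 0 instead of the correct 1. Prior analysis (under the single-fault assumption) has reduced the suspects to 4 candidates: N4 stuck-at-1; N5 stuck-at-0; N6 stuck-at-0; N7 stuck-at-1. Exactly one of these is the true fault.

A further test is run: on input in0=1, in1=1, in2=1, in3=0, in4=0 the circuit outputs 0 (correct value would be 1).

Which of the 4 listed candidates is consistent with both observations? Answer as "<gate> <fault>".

Evaluate each candidate on input in0=1, in1=1, in2=1, in3=0, in4=0:
  N4 stuck-at-1: N1=0, N2=1, N3=1, N4=1 [stuck-at-1], N5=0, N6=1, N7=0, N8=1 → 1 — eliminated
  N5 stuck-at-0: N1=0, N2=1, N3=1, N4=0, N5=0 [stuck-at-0], N6=1, N7=0, N8=1 → 1 — eliminated
  N6 stuck-at-0: N1=0, N2=1, N3=1, N4=0, N5=1, N6=0 [stuck-at-0], N7=0, N8=1 → 1 — eliminated
  N7 stuck-at-1: N1=0, N2=1, N3=1, N4=0, N5=1, N6=0, N7=1 [stuck-at-1], N8=0 → 0 — matches
Only N7 stuck-at-1 reproduces the observed 0.

N7 stuck-at-1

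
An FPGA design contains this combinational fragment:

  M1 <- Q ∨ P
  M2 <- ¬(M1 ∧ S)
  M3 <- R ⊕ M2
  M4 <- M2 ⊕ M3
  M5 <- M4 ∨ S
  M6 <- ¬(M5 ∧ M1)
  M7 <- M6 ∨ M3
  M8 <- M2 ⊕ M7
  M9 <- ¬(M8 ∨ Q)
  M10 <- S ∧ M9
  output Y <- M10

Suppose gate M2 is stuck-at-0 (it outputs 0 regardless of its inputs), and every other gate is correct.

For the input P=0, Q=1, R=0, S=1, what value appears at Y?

Propagate with M2 forced: M1=1, M2=0 [stuck-at-0], M3=0, M4=0, M5=1, M6=0, M7=0, M8=0, M9=0, M10=0.
So Y = 0. (Same as the fault-free value — the fault is masked on this input.)

0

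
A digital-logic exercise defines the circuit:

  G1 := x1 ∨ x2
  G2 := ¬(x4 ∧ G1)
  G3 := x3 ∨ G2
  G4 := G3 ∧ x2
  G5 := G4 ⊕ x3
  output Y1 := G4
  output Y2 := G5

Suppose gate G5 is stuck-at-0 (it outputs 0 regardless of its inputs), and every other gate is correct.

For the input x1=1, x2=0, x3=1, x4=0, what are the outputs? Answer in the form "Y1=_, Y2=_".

Y1=0, Y2=0

Propagate with G5 forced: G1=1, G2=1, G3=1, G4=0, G5=0 [stuck-at-0].
So the outputs are Y1=0, Y2=0. (Without the fault they would be Y1=0, Y2=1.)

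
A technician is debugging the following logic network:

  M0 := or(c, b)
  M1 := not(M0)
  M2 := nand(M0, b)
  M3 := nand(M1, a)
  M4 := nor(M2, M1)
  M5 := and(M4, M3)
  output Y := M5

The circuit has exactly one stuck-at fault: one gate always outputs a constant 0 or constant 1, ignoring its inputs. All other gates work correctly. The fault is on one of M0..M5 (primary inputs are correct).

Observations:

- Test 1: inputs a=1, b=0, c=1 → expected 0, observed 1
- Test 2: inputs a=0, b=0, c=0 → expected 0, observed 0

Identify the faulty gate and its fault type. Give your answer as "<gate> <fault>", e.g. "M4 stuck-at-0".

Fault-free values for test 1 (a=1, b=0, c=1): M0=1, M1=0, M2=1, M3=1, M4=0, M5=0, giving Y=0. Observed 1.
Test 1: faults giving observed 1 are {M2 stuck-at-0, M4 stuck-at-1, M5 stuck-at-1}.
Test 2 (a=0, b=0, c=0): fault-free M0=0, M1=1, M2=1, M3=1, M4=0, M5=0 → 0; observed 0. Eliminates M4 stuck-at-1, M5 stuck-at-1.
Only M2 stuck-at-0 is consistent with every test.

M2 stuck-at-0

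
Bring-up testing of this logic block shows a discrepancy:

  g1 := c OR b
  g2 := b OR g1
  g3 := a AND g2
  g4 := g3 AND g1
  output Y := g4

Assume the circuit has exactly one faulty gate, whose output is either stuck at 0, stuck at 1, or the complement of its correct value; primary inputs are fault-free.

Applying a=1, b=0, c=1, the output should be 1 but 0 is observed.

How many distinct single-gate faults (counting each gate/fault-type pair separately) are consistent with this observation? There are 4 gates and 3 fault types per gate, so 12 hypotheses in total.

Fault-free: g1=1, g2=1, g3=1, g4=1 → 1. Observed 0.
  g1 stuck-at-0: output 0 ✓
  g1 stuck-at-1: output 1 ✗
  g1 inverted output: output 0 ✓
  g2 stuck-at-0: output 0 ✓
  g2 stuck-at-1: output 1 ✗
  g2 inverted output: output 0 ✓
  g3 stuck-at-0: output 0 ✓
  g3 stuck-at-1: output 1 ✗
  g3 inverted output: output 0 ✓
  g4 stuck-at-0: output 0 ✓
  g4 stuck-at-1: output 1 ✗
  g4 inverted output: output 0 ✓
Consistent faults: {g1 stuck-at-0, g1 inverted output, g2 stuck-at-0, g2 inverted output, g3 stuck-at-0, g3 inverted output, g4 stuck-at-0, g4 inverted output} — 8 in all.

8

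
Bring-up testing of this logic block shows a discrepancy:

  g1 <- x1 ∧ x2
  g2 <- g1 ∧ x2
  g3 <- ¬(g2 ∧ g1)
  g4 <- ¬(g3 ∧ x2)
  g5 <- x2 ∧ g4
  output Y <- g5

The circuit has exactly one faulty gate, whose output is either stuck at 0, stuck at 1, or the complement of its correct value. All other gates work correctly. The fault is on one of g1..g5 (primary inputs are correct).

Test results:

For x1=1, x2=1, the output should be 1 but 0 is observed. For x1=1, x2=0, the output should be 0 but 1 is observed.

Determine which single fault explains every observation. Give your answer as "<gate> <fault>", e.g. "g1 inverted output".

g5 inverted output

Fault-free values for test 1 (x1=1, x2=1): g1=1, g2=1, g3=0, g4=1, g5=1, giving Y=1. Observed 0.
Test 1: faults giving observed 0 are {g1 stuck-at-0, g1 inverted output, g2 stuck-at-0, g2 inverted output, g3 stuck-at-1, g3 inverted output, g4 stuck-at-0, g4 inverted output, g5 stuck-at-0, g5 inverted output}.
Test 2 (x1=1, x2=0): fault-free g1=0, g2=0, g3=1, g4=1, g5=0 → 0; observed 1. Eliminates g1 stuck-at-0, g1 inverted output, g2 stuck-at-0, g2 inverted output, g3 stuck-at-1, g3 inverted output, g4 stuck-at-0, g4 inverted output, g5 stuck-at-0.
Only g5 inverted output is consistent with every test.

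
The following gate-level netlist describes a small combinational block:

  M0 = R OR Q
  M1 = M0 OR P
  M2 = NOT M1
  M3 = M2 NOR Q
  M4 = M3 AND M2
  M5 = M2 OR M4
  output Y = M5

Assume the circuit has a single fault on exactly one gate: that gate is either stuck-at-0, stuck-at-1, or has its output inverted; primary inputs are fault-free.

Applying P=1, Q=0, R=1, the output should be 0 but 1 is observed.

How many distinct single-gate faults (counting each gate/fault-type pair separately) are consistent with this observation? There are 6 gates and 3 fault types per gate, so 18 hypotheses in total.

8

Fault-free: M0=1, M1=1, M2=0, M3=1, M4=0, M5=0 → 0. Observed 1.
  M0: none of the 3 fault types match ✗
  M1: stuck-at-0, inverted output ✓; others ✗
  M2: stuck-at-1, inverted output ✓; others ✗
  M3: none of the 3 fault types match ✗
  M4: stuck-at-1, inverted output ✓; others ✗
  M5: stuck-at-1, inverted output ✓; others ✗
Consistent faults: {M1 stuck-at-0, M1 inverted output, M2 stuck-at-1, M2 inverted output, M4 stuck-at-1, M4 inverted output, M5 stuck-at-1, M5 inverted output} — 8 in all.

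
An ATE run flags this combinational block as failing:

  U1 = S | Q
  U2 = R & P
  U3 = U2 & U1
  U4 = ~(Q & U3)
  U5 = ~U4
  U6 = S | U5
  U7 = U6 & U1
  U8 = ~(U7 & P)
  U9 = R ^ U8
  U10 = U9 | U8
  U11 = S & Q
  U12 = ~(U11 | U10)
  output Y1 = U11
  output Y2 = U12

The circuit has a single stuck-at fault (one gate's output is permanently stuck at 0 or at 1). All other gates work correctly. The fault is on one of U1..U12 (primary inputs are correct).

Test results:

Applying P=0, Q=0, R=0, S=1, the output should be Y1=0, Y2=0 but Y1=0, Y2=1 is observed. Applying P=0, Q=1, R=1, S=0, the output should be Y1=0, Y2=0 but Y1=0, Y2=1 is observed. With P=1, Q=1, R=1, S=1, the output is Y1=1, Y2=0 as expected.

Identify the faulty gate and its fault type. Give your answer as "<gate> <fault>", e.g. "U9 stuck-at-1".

Fault-free values for test 1 (P=0, Q=0, R=0, S=1): U1=1, U2=0, U3=0, U4=1, U5=0, U6=1, U7=1, U8=1, U9=1, U10=1, U11=0, U12=0, giving Y1=0, Y2=0. Observed Y1=0, Y2=1.
Test 1: faults giving observed Y1=0, Y2=1 are {U8 stuck-at-0, U10 stuck-at-0, U12 stuck-at-1}.
Test 2 (P=0, Q=1, R=1, S=0): fault-free U1=1, U2=0, U3=0, U4=1, U5=0, U6=0, U7=0, U8=1, U9=0, U10=1, U11=0, U12=0 → Y1=0, Y2=0; observed Y1=0, Y2=1. Eliminates U8 stuck-at-0.
Test 3 (P=1, Q=1, R=1, S=1): fault-free U1=1, U2=1, U3=1, U4=0, U5=1, U6=1, U7=1, U8=0, U9=1, U10=1, U11=1, U12=0 → Y1=1, Y2=0; observed Y1=1, Y2=0. Eliminates U12 stuck-at-1.
Only U10 stuck-at-0 is consistent with every test.

U10 stuck-at-0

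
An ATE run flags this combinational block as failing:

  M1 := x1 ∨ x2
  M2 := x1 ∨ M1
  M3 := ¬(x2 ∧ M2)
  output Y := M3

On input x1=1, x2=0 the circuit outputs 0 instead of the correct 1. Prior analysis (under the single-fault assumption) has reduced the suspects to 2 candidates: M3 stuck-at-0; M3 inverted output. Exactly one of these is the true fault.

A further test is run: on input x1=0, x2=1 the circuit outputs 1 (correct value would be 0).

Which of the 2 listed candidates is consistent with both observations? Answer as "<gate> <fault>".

Evaluate each candidate on input x1=0, x2=1:
  M3 stuck-at-0: M1=1, M2=1, M3=0 [stuck-at-0] → 0 — eliminated
  M3 inverted output: M1=1, M2=1, M3=1 [inverted output] → 1 — matches
Only M3 inverted output reproduces the observed 1.

M3 inverted output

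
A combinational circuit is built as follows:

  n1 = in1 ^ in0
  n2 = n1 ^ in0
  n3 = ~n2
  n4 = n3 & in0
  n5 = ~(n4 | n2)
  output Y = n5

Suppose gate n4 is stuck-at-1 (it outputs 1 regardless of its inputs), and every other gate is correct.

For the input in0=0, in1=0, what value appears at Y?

0

Propagate with n4 forced: n1=0, n2=0, n3=1, n4=1 [stuck-at-1], n5=0.
So Y = 0. (Without the fault it would be 1.)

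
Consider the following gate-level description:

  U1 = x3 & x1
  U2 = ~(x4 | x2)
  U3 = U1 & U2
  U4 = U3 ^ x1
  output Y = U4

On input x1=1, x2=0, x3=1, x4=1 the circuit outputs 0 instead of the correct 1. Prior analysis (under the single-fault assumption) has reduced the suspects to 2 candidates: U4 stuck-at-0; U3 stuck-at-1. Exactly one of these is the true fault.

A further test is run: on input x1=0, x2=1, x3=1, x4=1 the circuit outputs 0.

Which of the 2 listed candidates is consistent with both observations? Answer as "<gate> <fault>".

Evaluate each candidate on input x1=0, x2=1, x3=1, x4=1:
  U4 stuck-at-0: U1=0, U2=0, U3=0, U4=0 [stuck-at-0] → 0 — matches
  U3 stuck-at-1: U1=0, U2=0, U3=1 [stuck-at-1], U4=1 → 1 — eliminated
Only U4 stuck-at-0 reproduces the observed 0.

U4 stuck-at-0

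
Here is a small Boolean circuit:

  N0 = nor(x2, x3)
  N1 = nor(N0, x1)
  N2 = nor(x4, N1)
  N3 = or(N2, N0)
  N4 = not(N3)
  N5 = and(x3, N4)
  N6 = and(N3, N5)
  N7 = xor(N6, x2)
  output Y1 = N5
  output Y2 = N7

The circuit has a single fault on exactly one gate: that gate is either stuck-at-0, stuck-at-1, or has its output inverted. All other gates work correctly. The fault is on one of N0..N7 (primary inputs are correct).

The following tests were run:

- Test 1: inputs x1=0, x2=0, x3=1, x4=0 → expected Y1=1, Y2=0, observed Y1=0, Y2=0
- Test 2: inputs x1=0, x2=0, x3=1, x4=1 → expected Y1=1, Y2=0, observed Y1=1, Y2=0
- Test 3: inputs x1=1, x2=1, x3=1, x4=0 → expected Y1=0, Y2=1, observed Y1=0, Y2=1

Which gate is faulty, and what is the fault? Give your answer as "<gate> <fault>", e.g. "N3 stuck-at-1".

Fault-free values for test 1 (x1=0, x2=0, x3=1, x4=0): N0=0, N1=1, N2=0, N3=0, N4=1, N5=1, N6=0, N7=0, giving Y1=1, Y2=0. Observed Y1=0, Y2=0.
Test 1: faults giving observed Y1=0, Y2=0 are {N0 stuck-at-1, N0 inverted output, N1 stuck-at-0, N1 inverted output, N2 stuck-at-1, N2 inverted output, N3 stuck-at-1, N3 inverted output, N4 stuck-at-0, N4 inverted output, N5 stuck-at-0, N5 inverted output}.
Test 2 (x1=0, x2=0, x3=1, x4=1): fault-free N0=0, N1=1, N2=0, N3=0, N4=1, N5=1, N6=0, N7=0 → Y1=1, Y2=0; observed Y1=1, Y2=0. Eliminates N0 stuck-at-1, N0 inverted output, N2 stuck-at-1, N2 inverted output, N3 stuck-at-1, N3 inverted output, N4 stuck-at-0, N4 inverted output, N5 stuck-at-0, N5 inverted output.
Test 3 (x1=1, x2=1, x3=1, x4=0): fault-free N0=0, N1=0, N2=1, N3=1, N4=0, N5=0, N6=0, N7=1 → Y1=0, Y2=1; observed Y1=0, Y2=1. Eliminates N1 inverted output.
Only N1 stuck-at-0 is consistent with every test.

N1 stuck-at-0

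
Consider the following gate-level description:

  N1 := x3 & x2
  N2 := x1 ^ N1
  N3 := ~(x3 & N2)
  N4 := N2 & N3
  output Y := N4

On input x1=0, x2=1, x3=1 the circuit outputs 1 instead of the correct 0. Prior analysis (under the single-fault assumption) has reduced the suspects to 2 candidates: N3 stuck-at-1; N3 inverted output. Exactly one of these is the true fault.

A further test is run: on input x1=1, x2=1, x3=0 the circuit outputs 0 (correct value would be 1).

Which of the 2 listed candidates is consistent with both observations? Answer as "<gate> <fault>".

Evaluate each candidate on input x1=1, x2=1, x3=0:
  N3 stuck-at-1: N1=0, N2=1, N3=1 [stuck-at-1], N4=1 → 1 — eliminated
  N3 inverted output: N1=0, N2=1, N3=0 [inverted output], N4=0 → 0 — matches
Only N3 inverted output reproduces the observed 0.

N3 inverted output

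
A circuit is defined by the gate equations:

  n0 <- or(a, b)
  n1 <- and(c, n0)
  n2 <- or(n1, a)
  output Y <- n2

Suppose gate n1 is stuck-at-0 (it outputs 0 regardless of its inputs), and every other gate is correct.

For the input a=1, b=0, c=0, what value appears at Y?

Propagate with n1 forced: n0=1, n1=0 [stuck-at-0], n2=1.
So Y = 1. (Same as the fault-free value — the fault is masked on this input.)

1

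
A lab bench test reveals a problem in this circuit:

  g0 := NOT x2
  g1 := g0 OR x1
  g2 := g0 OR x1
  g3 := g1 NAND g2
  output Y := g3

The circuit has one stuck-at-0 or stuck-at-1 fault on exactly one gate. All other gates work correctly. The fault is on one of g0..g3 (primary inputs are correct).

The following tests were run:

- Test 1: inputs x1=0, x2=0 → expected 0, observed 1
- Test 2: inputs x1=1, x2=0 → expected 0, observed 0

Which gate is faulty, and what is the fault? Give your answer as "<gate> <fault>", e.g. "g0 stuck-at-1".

Fault-free values for test 1 (x1=0, x2=0): g0=1, g1=1, g2=1, g3=0, giving Y=0. Observed 1.
Test 1: faults giving observed 1 are {g0 stuck-at-0, g1 stuck-at-0, g2 stuck-at-0, g3 stuck-at-1}.
Test 2 (x1=1, x2=0): fault-free g0=1, g1=1, g2=1, g3=0 → 0; observed 0. Eliminates g1 stuck-at-0, g2 stuck-at-0, g3 stuck-at-1.
Only g0 stuck-at-0 is consistent with every test.

g0 stuck-at-0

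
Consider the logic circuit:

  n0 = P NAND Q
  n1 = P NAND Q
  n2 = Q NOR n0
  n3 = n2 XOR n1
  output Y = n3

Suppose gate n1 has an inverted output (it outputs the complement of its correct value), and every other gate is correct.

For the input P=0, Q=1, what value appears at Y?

Propagate with n1 forced: n0=1, n1=0 [inverted output], n2=0, n3=0.
So Y = 0. (Without the fault it would be 1.)

0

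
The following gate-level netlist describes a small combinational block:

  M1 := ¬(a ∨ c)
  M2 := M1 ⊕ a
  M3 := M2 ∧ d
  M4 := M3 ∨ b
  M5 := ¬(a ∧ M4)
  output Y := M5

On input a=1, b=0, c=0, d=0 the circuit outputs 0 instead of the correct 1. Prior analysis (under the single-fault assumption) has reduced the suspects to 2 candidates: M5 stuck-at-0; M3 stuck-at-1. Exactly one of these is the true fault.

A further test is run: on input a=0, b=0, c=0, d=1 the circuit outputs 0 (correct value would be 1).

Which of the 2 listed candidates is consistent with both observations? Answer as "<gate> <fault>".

Evaluate each candidate on input a=0, b=0, c=0, d=1:
  M5 stuck-at-0: M1=1, M2=1, M3=1, M4=1, M5=0 [stuck-at-0] → 0 — matches
  M3 stuck-at-1: M1=1, M2=1, M3=1 [stuck-at-1], M4=1, M5=1 → 1 — eliminated
Only M5 stuck-at-0 reproduces the observed 0.

M5 stuck-at-0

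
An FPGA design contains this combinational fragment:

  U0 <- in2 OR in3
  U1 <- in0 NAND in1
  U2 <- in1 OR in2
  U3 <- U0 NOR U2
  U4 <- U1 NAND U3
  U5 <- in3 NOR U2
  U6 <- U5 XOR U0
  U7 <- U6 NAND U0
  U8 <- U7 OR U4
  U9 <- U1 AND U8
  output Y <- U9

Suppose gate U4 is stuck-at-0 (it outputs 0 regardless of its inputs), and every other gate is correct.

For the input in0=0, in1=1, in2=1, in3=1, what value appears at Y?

Propagate with U4 forced: U0=1, U1=1, U2=1, U3=0, U4=0 [stuck-at-0], U5=0, U6=1, U7=0, U8=0, U9=0.
So Y = 0. (Without the fault it would be 1.)

0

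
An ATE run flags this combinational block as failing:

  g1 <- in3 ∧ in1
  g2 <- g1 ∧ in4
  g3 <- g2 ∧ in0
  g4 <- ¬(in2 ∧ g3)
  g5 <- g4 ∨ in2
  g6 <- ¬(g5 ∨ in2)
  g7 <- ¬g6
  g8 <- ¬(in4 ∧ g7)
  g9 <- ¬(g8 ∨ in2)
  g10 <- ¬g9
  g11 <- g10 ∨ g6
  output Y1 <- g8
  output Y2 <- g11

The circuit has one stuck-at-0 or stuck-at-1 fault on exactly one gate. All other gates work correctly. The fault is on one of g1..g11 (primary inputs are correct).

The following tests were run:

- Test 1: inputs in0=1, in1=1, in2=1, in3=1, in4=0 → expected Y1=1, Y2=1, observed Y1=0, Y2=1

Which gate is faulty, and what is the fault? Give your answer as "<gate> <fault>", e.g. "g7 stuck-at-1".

Fault-free values for test 1 (in0=1, in1=1, in2=1, in3=1, in4=0): g1=1, g2=0, g3=0, g4=1, g5=1, g6=0, g7=1, g8=1, g9=0, g10=1, g11=1, giving Y1=1, Y2=1. Observed Y1=0, Y2=1.
Test 1: faults giving observed Y1=0, Y2=1 are {g8 stuck-at-0}.
Only g8 stuck-at-0 is consistent with every test.

g8 stuck-at-0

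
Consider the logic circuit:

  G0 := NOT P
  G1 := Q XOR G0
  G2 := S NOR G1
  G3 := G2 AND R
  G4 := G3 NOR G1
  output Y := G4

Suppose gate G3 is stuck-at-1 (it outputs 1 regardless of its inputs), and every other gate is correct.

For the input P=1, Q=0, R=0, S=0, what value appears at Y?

0

Propagate with G3 forced: G0=0, G1=0, G2=1, G3=1 [stuck-at-1], G4=0.
So Y = 0. (Without the fault it would be 1.)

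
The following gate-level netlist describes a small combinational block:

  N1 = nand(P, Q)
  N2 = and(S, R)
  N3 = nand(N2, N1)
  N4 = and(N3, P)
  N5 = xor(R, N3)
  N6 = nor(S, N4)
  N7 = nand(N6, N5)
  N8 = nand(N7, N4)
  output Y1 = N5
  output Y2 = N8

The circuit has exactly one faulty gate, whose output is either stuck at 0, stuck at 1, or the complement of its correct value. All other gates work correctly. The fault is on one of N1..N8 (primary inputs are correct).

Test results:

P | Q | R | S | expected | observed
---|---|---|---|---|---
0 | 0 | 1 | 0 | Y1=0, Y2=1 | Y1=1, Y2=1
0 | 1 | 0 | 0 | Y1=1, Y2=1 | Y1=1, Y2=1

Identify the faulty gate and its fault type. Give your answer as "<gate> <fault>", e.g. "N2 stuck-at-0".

N5 stuck-at-1

Fault-free values for test 1 (P=0, Q=0, R=1, S=0): N1=1, N2=0, N3=1, N4=0, N5=0, N6=1, N7=1, N8=1, giving Y1=0, Y2=1. Observed Y1=1, Y2=1.
Test 1: faults giving observed Y1=1, Y2=1 are {N2 stuck-at-1, N2 inverted output, N3 stuck-at-0, N3 inverted output, N5 stuck-at-1, N5 inverted output}.
Test 2 (P=0, Q=1, R=0, S=0): fault-free N1=1, N2=0, N3=1, N4=0, N5=1, N6=1, N7=0, N8=1 → Y1=1, Y2=1; observed Y1=1, Y2=1. Eliminates N2 stuck-at-1, N2 inverted output, N3 stuck-at-0, N3 inverted output, N5 inverted output.
Only N5 stuck-at-1 is consistent with every test.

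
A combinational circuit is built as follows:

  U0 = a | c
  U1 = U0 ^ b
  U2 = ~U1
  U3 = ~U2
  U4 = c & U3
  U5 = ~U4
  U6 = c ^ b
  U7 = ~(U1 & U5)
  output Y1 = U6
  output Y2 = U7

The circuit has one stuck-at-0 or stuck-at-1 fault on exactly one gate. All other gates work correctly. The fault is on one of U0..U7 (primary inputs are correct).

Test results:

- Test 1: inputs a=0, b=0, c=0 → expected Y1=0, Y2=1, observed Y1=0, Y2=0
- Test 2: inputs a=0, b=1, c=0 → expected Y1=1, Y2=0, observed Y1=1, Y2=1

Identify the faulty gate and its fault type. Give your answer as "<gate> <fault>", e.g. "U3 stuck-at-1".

Fault-free values for test 1 (a=0, b=0, c=0): U0=0, U1=0, U2=1, U3=0, U4=0, U5=1, U6=0, U7=1, giving Y1=0, Y2=1. Observed Y1=0, Y2=0.
Test 1: faults giving observed Y1=0, Y2=0 are {U0 stuck-at-1, U1 stuck-at-1, U7 stuck-at-0}.
Test 2 (a=0, b=1, c=0): fault-free U0=0, U1=1, U2=0, U3=1, U4=0, U5=1, U6=1, U7=0 → Y1=1, Y2=0; observed Y1=1, Y2=1. Eliminates U1 stuck-at-1, U7 stuck-at-0.
Only U0 stuck-at-1 is consistent with every test.

U0 stuck-at-1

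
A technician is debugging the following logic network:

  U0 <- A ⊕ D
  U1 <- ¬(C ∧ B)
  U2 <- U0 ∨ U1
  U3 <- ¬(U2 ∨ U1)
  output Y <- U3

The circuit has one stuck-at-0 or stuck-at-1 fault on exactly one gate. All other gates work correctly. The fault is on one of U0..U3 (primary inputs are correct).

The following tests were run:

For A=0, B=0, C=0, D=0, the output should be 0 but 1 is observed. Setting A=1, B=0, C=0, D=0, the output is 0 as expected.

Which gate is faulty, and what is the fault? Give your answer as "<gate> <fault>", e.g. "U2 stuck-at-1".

Fault-free values for test 1 (A=0, B=0, C=0, D=0): U0=0, U1=1, U2=1, U3=0, giving Y=0. Observed 1.
Test 1: faults giving observed 1 are {U1 stuck-at-0, U3 stuck-at-1}.
Test 2 (A=1, B=0, C=0, D=0): fault-free U0=1, U1=1, U2=1, U3=0 → 0; observed 0. Eliminates U3 stuck-at-1.
Only U1 stuck-at-0 is consistent with every test.

U1 stuck-at-0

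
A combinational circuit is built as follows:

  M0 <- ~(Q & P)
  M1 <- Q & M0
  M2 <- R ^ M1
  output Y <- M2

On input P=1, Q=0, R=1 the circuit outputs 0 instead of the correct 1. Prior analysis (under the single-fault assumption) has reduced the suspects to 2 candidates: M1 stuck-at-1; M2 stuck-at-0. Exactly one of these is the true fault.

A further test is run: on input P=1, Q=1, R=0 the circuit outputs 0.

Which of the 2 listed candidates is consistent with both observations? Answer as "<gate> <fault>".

M2 stuck-at-0

Evaluate each candidate on input P=1, Q=1, R=0:
  M1 stuck-at-1: M0=0, M1=1 [stuck-at-1], M2=1 → 1 — eliminated
  M2 stuck-at-0: M0=0, M1=0, M2=0 [stuck-at-0] → 0 — matches
Only M2 stuck-at-0 reproduces the observed 0.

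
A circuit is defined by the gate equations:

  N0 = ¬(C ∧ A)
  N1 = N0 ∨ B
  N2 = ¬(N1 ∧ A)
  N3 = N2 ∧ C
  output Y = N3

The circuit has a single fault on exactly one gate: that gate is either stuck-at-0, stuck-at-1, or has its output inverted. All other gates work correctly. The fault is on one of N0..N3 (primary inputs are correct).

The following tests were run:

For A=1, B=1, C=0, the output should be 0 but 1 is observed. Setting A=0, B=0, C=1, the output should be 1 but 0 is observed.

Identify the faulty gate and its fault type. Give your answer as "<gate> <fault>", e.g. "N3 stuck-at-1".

Fault-free values for test 1 (A=1, B=1, C=0): N0=1, N1=1, N2=0, N3=0, giving Y=0. Observed 1.
Test 1: faults giving observed 1 are {N3 stuck-at-1, N3 inverted output}.
Test 2 (A=0, B=0, C=1): fault-free N0=1, N1=1, N2=1, N3=1 → 1; observed 0. Eliminates N3 stuck-at-1.
Only N3 inverted output is consistent with every test.

N3 inverted output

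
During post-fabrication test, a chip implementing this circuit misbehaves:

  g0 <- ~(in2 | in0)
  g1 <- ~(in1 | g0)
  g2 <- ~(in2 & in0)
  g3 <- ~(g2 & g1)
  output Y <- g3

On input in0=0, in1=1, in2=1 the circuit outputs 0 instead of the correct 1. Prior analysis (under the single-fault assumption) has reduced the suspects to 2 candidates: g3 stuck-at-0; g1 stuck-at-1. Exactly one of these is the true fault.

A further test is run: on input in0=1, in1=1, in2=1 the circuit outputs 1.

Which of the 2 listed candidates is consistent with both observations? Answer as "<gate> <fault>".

g1 stuck-at-1

Evaluate each candidate on input in0=1, in1=1, in2=1:
  g3 stuck-at-0: g0=0, g1=0, g2=0, g3=0 [stuck-at-0] → 0 — eliminated
  g1 stuck-at-1: g0=0, g1=1 [stuck-at-1], g2=0, g3=1 → 1 — matches
Only g1 stuck-at-1 reproduces the observed 1.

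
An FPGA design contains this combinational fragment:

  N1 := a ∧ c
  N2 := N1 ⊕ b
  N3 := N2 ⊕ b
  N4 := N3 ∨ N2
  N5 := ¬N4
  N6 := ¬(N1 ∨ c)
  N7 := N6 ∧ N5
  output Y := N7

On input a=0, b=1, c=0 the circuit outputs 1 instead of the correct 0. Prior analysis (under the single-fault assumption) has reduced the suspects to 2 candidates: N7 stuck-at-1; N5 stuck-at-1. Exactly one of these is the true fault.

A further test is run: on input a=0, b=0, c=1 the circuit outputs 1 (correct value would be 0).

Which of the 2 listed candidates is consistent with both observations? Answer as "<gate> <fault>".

N7 stuck-at-1

Evaluate each candidate on input a=0, b=0, c=1:
  N7 stuck-at-1: N1=0, N2=0, N3=0, N4=0, N5=1, N6=0, N7=1 [stuck-at-1] → 1 — matches
  N5 stuck-at-1: N1=0, N2=0, N3=0, N4=0, N5=1 [stuck-at-1], N6=0, N7=0 → 0 — eliminated
Only N7 stuck-at-1 reproduces the observed 1.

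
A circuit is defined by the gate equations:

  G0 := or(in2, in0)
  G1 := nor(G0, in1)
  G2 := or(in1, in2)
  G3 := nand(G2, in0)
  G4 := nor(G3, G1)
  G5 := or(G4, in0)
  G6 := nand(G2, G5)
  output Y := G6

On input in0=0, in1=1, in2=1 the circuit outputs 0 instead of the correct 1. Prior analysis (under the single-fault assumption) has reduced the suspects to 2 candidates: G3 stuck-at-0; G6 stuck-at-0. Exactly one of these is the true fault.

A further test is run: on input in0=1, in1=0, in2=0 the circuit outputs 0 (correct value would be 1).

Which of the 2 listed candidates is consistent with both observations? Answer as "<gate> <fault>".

G6 stuck-at-0

Evaluate each candidate on input in0=1, in1=0, in2=0:
  G3 stuck-at-0: G0=1, G1=0, G2=0, G3=0 [stuck-at-0], G4=1, G5=1, G6=1 → 1 — eliminated
  G6 stuck-at-0: G0=1, G1=0, G2=0, G3=1, G4=0, G5=1, G6=0 [stuck-at-0] → 0 — matches
Only G6 stuck-at-0 reproduces the observed 0.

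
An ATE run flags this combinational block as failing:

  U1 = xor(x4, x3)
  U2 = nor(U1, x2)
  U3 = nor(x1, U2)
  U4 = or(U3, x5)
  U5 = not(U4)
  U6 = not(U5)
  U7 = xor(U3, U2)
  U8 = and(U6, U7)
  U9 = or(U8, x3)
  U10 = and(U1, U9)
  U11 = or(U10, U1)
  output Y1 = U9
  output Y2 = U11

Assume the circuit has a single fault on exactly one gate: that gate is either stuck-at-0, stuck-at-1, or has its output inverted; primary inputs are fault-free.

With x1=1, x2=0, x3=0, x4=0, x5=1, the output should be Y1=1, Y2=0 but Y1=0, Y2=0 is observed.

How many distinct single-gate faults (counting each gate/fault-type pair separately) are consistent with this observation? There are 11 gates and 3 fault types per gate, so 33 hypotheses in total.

Fault-free: U1=0, U2=1, U3=0, U4=1, U5=0, U6=1, U7=1, U8=1, U9=1, U10=0, U11=0 → Y1=1, Y2=0. Observed Y1=0, Y2=0.
  U1: none of the 3 fault types match ✗
  U2: stuck-at-0, inverted output ✓; others ✗
  U3: stuck-at-1, inverted output ✓; others ✗
  U4: stuck-at-0, inverted output ✓; others ✗
  U5: stuck-at-1, inverted output ✓; others ✗
  U6: stuck-at-0, inverted output ✓; others ✗
  U7: stuck-at-0, inverted output ✓; others ✗
  U8: stuck-at-0, inverted output ✓; others ✗
  U9: stuck-at-0, inverted output ✓; others ✗
  U10: none of the 3 fault types match ✗
  U11: none of the 3 fault types match ✗
Consistent faults: {U2 stuck-at-0, U2 inverted output, U3 stuck-at-1, U3 inverted output, U4 stuck-at-0, U4 inverted output, U5 stuck-at-1, U5 inverted output, U6 stuck-at-0, U6 inverted output, U7 stuck-at-0, U7 inverted output, U8 stuck-at-0, U8 inverted output, U9 stuck-at-0, U9 inverted output} — 16 in all.

16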